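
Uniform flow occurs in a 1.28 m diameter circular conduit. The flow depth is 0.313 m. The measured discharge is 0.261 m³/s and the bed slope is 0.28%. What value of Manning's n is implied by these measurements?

n = 0.016

For a circular section of diameter D = 1.28 m at depth y = 0.313 m, the central angle is θ = 2 arccos(1 − 2y/D) = 2.069 rad. Then A = (D²/8)(θ − sin θ) = 0.2438 m² and P = Dθ/2 = 1.324 m.
Hydraulic radius R = A/P = 0.2438/1.324 = 0.1841 m.
Rearranging Manning's equation: n = (1/Q) A R^(2/3) S^(1/2) = (1/0.261) × 0.2438 × 0.1841^(2/3) × √0.0028 = 0.016.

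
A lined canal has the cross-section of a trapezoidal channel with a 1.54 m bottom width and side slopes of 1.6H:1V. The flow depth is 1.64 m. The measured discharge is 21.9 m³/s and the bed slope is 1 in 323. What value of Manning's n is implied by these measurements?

With bottom width b = 1.54 m and side slope z = 1.6: A = (b + zy)y = (1.54 + 1.6×1.64)×1.64 = 6.829 m²; P = b + 2y√(1+z²) = 1.54 + 2×1.64×1.887 = 7.729 m.
Hydraulic radius R = A/P = 6.829/7.729 = 0.8836 m.
Rearranging Manning's equation: n = (1/Q) A R^(2/3) S^(1/2) = (1/21.9) × 6.829 × 0.8836^(2/3) × √0.003096 = 0.016.

n = 0.016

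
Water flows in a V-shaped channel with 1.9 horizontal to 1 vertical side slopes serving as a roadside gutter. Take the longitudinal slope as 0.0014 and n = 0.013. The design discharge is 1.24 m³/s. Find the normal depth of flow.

y_n = 0.703 m

Manning's equation rearranged: A R^(2/3) = nQ / (1·√S) = 0.013 × 1.24 / (√0.0014) = 0.4308.
Try y = 0.519 m: A R^(2/3) = 0.1919 — low.
Try y = 0.86 m: A R^(2/3) = 0.7379 — high.
Try y = 0.703 m: A R^(2/3) = 0.4311 — matches.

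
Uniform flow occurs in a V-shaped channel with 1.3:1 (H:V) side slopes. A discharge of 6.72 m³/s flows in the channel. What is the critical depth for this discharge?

At critical depth, Q² T / (g A³) = 1, i.e. A³/T = Q²/g = 6.72²/9.81 = 4.603.
Trying y = 0.993 m: A³/T = 0.8158 — short.
Trying y = 1.4 m: A³/T = 4.545 — close enough.

y_c = 1.4 m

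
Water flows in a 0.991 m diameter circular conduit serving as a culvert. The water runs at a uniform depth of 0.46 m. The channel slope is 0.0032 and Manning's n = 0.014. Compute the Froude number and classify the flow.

subcritical

For a circular section of diameter D = 0.991 m at depth y = 0.46 m, the central angle is θ = 2 arccos(1 − 2y/D) = 2.998 rad. Then A = (D²/8)(θ − sin θ) = 0.3505 m² and P = Dθ/2 = 1.486 m.
Hydraulic radius R = A/P = 0.3505/1.486 = 0.2359 m.
V = (1/n) R^(2/3) √S = (1/0.014) × 0.2359^(2/3) × √0.0032 = 1.543 m/s. Hydraulic depth D_h = A/T = 0.3505/0.9885 = 0.3546 m.
Froude number Fr = V/√(g·D_h) = 1.543/√(9.81×0.3546) = 0.827, which is less than 1, so the flow is subcritical.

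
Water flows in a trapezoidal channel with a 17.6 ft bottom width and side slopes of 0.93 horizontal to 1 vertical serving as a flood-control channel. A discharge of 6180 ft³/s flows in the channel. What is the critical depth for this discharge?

At critical depth, Q² T / (g A³) = 1, i.e. A³/T = Q²/g = 6180²/32.2 = 1186000.
Trying y = 14 ft: A³/T = 1805000 — too large.
Trying y = 9.5 ft: A³/T = 449100 — too small.
Trying y = 12.5 ft: A³/T = 1193000 — close enough.

y_c = 12.5 ft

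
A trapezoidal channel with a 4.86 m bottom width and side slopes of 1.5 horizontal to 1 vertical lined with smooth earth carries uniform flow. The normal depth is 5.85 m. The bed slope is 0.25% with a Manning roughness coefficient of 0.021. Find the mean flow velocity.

With bottom width b = 4.86 m and side slope z = 1.5: A = (b + zy)y = (4.86 + 1.5×5.85)×5.85 = 79.76 m²; P = b + 2y√(1+z²) = 4.86 + 2×5.85×1.803 = 25.95 m.
Hydraulic radius R = A/P = 79.76/25.95 = 3.073 m.
From Manning's equation, V = (1/n) R^(2/3) S^(1/2) = (1/0.021) × 3.073^(2/3) × 0.0025^(1/2) = 5.03 m/s.

V = 5.03 m/s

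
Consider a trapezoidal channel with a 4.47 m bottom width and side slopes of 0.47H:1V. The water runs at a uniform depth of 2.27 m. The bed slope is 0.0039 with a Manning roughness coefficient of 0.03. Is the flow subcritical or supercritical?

subcritical

With bottom width b = 4.47 m and side slope z = 0.47: A = (b + zy)y = (4.47 + 0.47×2.27)×2.27 = 12.57 m²; P = b + 2y√(1+z²) = 4.47 + 2×2.27×1.105 = 9.486 m.
Hydraulic radius R = A/P = 12.57/9.486 = 1.325 m.
V = (1/n) R^(2/3) √S = (1/0.03) × 1.325^(2/3) × √0.0039 = 2.511 m/s. Hydraulic depth D_h = A/T = 12.57/6.604 = 1.903 m.
Froude number Fr = V/√(g·D_h) = 2.511/√(9.81×1.903) = 0.581, which is less than 1, so the flow is subcritical.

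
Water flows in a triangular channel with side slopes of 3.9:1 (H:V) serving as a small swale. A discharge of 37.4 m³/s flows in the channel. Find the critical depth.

y_c = 1.8 m

At critical depth, Q² T / (g A³) = 1, i.e. A³/T = Q²/g = 37.4²/9.81 = 142.6.
At y = 1.6 m: A³/T = 79.74 — low.
At y = 2.07 m: A³/T = 289 — high.
At y = 1.8 m: A³/T = 143.7 — ≈ 142.6.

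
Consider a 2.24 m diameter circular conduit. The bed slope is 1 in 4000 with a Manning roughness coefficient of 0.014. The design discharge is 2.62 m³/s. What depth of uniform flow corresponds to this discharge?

y_n = 1.61 m

Manning's equation rearranged: A R^(2/3) = nQ / (1·√S) = 0.014 × 2.62 / (√0.00025) = 2.32.
Try y = 1.26 m: A R^(2/3) = 1.626 — too small.
Try y = 2.06 m: A R^(2/3) = 2.873 — too large.
Try y = 1.61 m: A R^(2/3) = 2.319 — matches.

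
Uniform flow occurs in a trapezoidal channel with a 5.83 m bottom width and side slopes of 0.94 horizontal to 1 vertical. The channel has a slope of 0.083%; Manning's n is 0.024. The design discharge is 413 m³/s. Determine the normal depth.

y_n = 9.11 m

Manning's equation rearranged: A R^(2/3) = nQ / (1·√S) = 0.024 × 413 / (√0.00083) = 344.1.
Trying y = 7.03 m: A R^(2/3) = 200.8 — short.
Trying y = 10.4 m: A R^(2/3) = 456.8 — over.
Trying y = 9.11 m: A R^(2/3) = 344.2 — ≈ 344.1.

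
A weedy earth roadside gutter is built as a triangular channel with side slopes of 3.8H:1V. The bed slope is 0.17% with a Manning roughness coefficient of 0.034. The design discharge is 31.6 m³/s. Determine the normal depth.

Manning's equation rearranged: A R^(2/3) = nQ / (1·√S) = 0.034 × 31.6 / (√0.0017) = 26.06.
Try y = 2.84 m: A R^(2/3) = 37.87 — high.
Try y = 2.47 m: A R^(2/3) = 26.1 — ≈ 26.06.

y_n = 2.47 m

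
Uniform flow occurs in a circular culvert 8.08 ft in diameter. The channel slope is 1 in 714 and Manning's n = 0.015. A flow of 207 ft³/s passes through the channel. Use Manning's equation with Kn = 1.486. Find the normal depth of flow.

Manning's equation rearranged: A R^(2/3) = nQ / (1.486·√S) = 0.015 × 207 / (1.486 × √0.001401) = 55.83.
Try y = 5.91 ft: A R^(2/3) = 72.52 — high.
Try y = 4.2 ft: A R^(2/3) = 43.74 — low.
Try y = 4.89 ft: A R^(2/3) = 55.78 — ≈ 55.83.

y_n = 4.89 ft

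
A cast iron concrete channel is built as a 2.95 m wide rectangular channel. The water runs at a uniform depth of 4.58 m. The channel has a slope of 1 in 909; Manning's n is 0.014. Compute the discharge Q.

Flow area A = b·y = 2.95 × 4.58 = 13.51 m². Wetted perimeter P = b + 2y = 2.95 + 2×4.58 = 12.11 m.
Hydraulic radius R = A/P = 13.51/12.11 = 1.116 m.
Manning's equation: Q = (1/n) A R^(2/3) S^(1/2) = (1/0.014) × 13.51 × 1.116^(2/3) × 0.0011^(1/2) = 34.4 m³/s.

Q = 34.4 m³/s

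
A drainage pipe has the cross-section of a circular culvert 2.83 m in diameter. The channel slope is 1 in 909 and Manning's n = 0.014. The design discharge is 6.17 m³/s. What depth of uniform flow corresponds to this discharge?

Manning's equation rearranged: A R^(2/3) = nQ / (1·√S) = 0.014 × 6.17 / (√0.0011) = 2.604.
Try y = 1.14 m: A R^(2/3) = 1.705 — short.
Try y = 1.73 m: A R^(2/3) = 3.452 — over.
Try y = 1.45 m: A R^(2/3) = 2.602 — ≈ 2.604.

y_n = 1.45 m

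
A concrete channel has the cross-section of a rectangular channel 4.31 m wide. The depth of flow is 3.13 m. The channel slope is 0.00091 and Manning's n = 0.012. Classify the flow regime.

Flow area A = b·y = 4.31 × 3.13 = 13.49 m². Wetted perimeter P = b + 2y = 4.31 + 2×3.13 = 10.57 m.
Hydraulic radius R = A/P = 13.49/10.57 = 1.276 m.
V = (1/n) R^(2/3) √S = (1/0.012) × 1.276^(2/3) × √0.00091 = 2.958 m/s. Hydraulic depth D_h = A/T = 13.49/4.31 = 3.13 m.
Froude number Fr = V/√(g·D_h) = 2.958/√(9.81×3.13) = 0.534, which is less than 1, so the flow is subcritical.

subcritical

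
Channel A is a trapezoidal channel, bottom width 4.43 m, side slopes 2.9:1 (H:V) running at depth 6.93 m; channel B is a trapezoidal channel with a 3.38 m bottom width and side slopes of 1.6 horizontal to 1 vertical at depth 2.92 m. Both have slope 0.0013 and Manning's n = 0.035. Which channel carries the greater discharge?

channel A

Channel A: With bottom width b = 4.43 m and side slope z = 2.9: A = (b + zy)y = (4.43 + 2.9×6.93)×6.93 = 170 m²; P = b + 2y√(1+z²) = 4.43 + 2×6.93×3.068 = 46.95 m. Hydraulic radius R = A/P = 170/46.95 = 3.621 m. Q_A = (1/0.035)·170·3.621^(2/3)·√0.0013 = 412.9 m³/s.
Channel B: With bottom width b = 3.38 m and side slope z = 1.6: A = (b + zy)y = (3.38 + 1.6×2.92)×2.92 = 23.51 m²; P = b + 2y√(1+z²) = 3.38 + 2×2.92×1.887 = 14.4 m. Hydraulic radius R = A/P = 23.51/14.4 = 1.633 m. Q_B = (1/0.035)·23.51·1.633^(2/3)·√0.0013 = 33.59 m³/s.
Q_A = 412.9 m³/s vs Q_B = 33.59 m³/s, so channel A carries more.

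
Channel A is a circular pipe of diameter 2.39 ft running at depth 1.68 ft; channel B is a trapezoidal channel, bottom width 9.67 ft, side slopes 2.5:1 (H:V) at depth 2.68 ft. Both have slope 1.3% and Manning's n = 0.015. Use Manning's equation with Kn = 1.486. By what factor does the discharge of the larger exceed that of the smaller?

Channel A: For a circular section of diameter D = 2.39 ft at depth y = 1.68 ft, the central angle is θ = 2 arccos(1 − 2y/D) = 3.977 rad. Then A = (D²/8)(θ − sin θ) = 3.37 ft² and P = Dθ/2 = 4.753 ft. Hydraulic radius R = A/P = 3.37/4.753 = 0.7089 ft. Q_A = (1.486/0.015)·3.37·0.7089^(2/3)·√0.013 = 30.26 ft³/s.
Channel B: With bottom width b = 9.67 ft and side slope z = 2.5: A = (b + zy)y = (9.67 + 2.5×2.68)×2.68 = 43.87 ft²; P = b + 2y√(1+z²) = 9.67 + 2×2.68×2.693 = 24.1 ft. Hydraulic radius R = A/P = 43.87/24.1 = 1.82 ft. Q_B = (1.486/0.015)·43.87·1.82^(2/3)·√0.013 = 738.8 ft³/s.
The larger discharge is 738.8 ft³/s and the smaller is 30.26 ft³/s; the ratio is 24.4.

24.4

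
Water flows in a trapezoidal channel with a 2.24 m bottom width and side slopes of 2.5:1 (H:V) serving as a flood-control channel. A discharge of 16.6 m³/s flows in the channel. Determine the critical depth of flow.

y_c = 1.18 m

At critical depth, Q² T / (g A³) = 1, i.e. A³/T = Q²/g = 16.6²/9.81 = 28.09.
Trying y = 0.978 m: A³/T = 13.49 — short.
Trying y = 1.45 m: A³/T = 64.81 — over.
Trying y = 1.18 m: A³/T = 28.22 — close enough.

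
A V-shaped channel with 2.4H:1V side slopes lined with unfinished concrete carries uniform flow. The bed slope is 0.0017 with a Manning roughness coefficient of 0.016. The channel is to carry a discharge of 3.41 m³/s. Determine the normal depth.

y_n = 0.97 m

Manning's equation rearranged: A R^(2/3) = nQ / (1·√S) = 0.016 × 3.41 / (√0.0017) = 1.323.
Try y = 0.671 m: A R^(2/3) = 0.4946 — short.
Try y = 0.97 m: A R^(2/3) = 1.322 — close enough.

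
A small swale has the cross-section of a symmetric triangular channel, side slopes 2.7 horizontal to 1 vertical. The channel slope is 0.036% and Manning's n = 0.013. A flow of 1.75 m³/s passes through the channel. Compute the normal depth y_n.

Manning's equation rearranged: A R^(2/3) = nQ / (1·√S) = 0.013 × 1.75 / (√0.00036) = 1.199.
At y = 1.06 m: A R^(2/3) = 1.903 — too large.
At y = 0.671 m: A R^(2/3) = 0.5623 — too small.
At y = 0.891 m: A R^(2/3) = 1.198 — close enough.

y_n = 0.891 m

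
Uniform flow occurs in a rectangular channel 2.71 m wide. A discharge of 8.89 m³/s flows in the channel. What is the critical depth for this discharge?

For a rectangular channel, critical depth y_c = (q²/g)^(1/3) where q = Q/b = 8.89/2.71 = 3.28 m²/s.
So y_c = (3.28²/9.81)^(1/3) = 1.03 m.

y_c = 1.03 m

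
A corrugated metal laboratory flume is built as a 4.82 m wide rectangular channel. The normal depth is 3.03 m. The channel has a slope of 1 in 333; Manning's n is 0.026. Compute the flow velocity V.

V = 2.56 m/s

Flow area A = b·y = 4.82 × 3.03 = 14.6 m². Wetted perimeter P = b + 2y = 4.82 + 2×3.03 = 10.88 m.
Hydraulic radius R = A/P = 14.6/10.88 = 1.342 m.
From Manning's equation, V = (1/n) R^(2/3) S^(1/2) = (1/0.026) × 1.342^(2/3) × 0.003003^(1/2) = 2.56 m/s.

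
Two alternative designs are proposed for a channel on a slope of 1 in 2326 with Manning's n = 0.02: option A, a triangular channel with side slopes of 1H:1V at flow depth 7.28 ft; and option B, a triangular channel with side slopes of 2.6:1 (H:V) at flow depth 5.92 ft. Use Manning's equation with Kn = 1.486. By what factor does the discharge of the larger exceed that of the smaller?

Channel A: For a triangular section with side slope z = 1: A = zy² = 1×7.28² = 53 ft²; P = 2y√(1+z²) = 2×7.28×1.414 = 20.59 ft. Hydraulic radius R = A/P = 53/20.59 = 2.574 ft. Q_A = (1.486/0.02)·53·2.574^(2/3)·√0.0004299 = 153.3 ft³/s.
Channel B: For a triangular section with side slope z = 2.6: A = zy² = 2.6×5.92² = 91.12 ft²; P = 2y√(1+z²) = 2×5.92×2.786 = 32.98 ft. Hydraulic radius R = A/P = 91.12/32.98 = 2.763 ft. Q_B = (1.486/0.02)·91.12·2.763^(2/3)·√0.0004299 = 276.4 ft³/s.
The larger discharge is 276.4 ft³/s and the smaller is 153.3 ft³/s; the ratio is 1.8.

1.8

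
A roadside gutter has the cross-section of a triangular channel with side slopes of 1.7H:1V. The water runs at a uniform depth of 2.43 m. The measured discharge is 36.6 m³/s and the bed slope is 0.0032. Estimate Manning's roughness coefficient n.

n = 0.016

For a triangular section with side slope z = 1.7: A = zy² = 1.7×2.43² = 10.04 m²; P = 2y√(1+z²) = 2×2.43×1.972 = 9.585 m.
Hydraulic radius R = A/P = 10.04/9.585 = 1.047 m.
Rearranging Manning's equation: n = (1/Q) A R^(2/3) S^(1/2) = (1/36.6) × 10.04 × 1.047^(2/3) × √0.0032 = 0.016.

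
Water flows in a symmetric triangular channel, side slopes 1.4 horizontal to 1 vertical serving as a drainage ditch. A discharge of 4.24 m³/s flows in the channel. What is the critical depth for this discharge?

At critical depth, Q² T / (g A³) = 1, i.e. A³/T = Q²/g = 4.24²/9.81 = 1.833.
Try y = 1.32 m: A³/T = 3.927 — high.
Try y = 0.812 m: A³/T = 0.3459 — low.
Try y = 1.13 m: A³/T = 1.806 — close enough.

y_c = 1.13 m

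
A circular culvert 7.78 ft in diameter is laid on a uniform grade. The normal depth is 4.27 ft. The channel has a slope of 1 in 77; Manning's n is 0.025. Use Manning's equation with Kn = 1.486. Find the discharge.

Q = 293 ft³/s

For a circular section of diameter D = 7.78 ft at depth y = 4.27 ft, the central angle is θ = 2 arccos(1 − 2y/D) = 3.337 rad. Then A = (D²/8)(θ − sin θ) = 26.72 ft² and P = Dθ/2 = 12.98 ft.
Hydraulic radius R = A/P = 26.72/12.98 = 2.058 ft.
Manning's equation: Q = (1.486/n) A R^(2/3) S^(1/2) = (1.486/0.025) × 26.72 × 2.058^(2/3) × 0.01299^(1/2) = 293 ft³/s.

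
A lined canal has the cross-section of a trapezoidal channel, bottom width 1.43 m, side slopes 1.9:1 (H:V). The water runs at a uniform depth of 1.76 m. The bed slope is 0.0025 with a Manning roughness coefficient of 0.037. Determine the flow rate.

Q = 10.9 m³/s

With bottom width b = 1.43 m and side slope z = 1.9: A = (b + zy)y = (1.43 + 1.9×1.76)×1.76 = 8.402 m²; P = b + 2y√(1+z²) = 1.43 + 2×1.76×2.147 = 8.988 m.
Hydraulic radius R = A/P = 8.402/8.988 = 0.9349 m.
Manning's equation: Q = (1/n) A R^(2/3) S^(1/2) = (1/0.037) × 8.402 × 0.9349^(2/3) × 0.0025^(1/2) = 10.9 m³/s.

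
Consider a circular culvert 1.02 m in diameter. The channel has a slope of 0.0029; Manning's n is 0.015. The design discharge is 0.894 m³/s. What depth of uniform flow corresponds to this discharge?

y_n = 0.664 m

Manning's equation rearranged: A R^(2/3) = nQ / (1·√S) = 0.015 × 0.894 / (√0.0029) = 0.249.
Try y = 0.841 m: A R^(2/3) = 0.3303 — high.
Try y = 0.52 m: A R^(2/3) = 0.1698 — low.
Try y = 0.664 m: A R^(2/3) = 0.2491 — matches.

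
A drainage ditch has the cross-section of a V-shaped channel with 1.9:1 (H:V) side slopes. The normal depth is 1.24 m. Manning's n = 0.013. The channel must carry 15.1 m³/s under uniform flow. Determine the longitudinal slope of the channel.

S = 0.0101

For a triangular section with side slope z = 1.9: A = zy² = 1.9×1.24² = 2.921 m²; P = 2y√(1+z²) = 2×1.24×2.147 = 5.325 m.
Hydraulic radius R = A/P = 2.921/5.325 = 0.5486 m.
From Manning's equation, S = [nQ / (1 A R^(2/3))]² = [0.013 × 15.1 / (1 × 2.921 × 0.5486^(2/3))]² = 0.0101.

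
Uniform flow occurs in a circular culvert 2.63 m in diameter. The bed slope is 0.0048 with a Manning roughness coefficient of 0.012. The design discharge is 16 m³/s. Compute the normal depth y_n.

Manning's equation rearranged: A R^(2/3) = nQ / (1·√S) = 0.012 × 16 / (√0.0048) = 2.771.
At y = 1.9 m: A R^(2/3) = 3.58 — over.
At y = 1.31 m: A R^(2/3) = 2.041 — short.
At y = 1.58 m: A R^(2/3) = 2.765 — ≈ 2.771.

y_n = 1.58 m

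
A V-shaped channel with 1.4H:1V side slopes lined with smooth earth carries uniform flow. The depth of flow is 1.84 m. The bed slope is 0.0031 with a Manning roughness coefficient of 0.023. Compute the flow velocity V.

For a triangular section with side slope z = 1.4: A = zy² = 1.4×1.84² = 4.74 m²; P = 2y√(1+z²) = 2×1.84×1.72 = 6.331 m.
Hydraulic radius R = A/P = 4.74/6.331 = 0.7486 m.
From Manning's equation, V = (1/n) R^(2/3) S^(1/2) = (1/0.023) × 0.7486^(2/3) × 0.0031^(1/2) = 2 m/s.

V = 2 m/s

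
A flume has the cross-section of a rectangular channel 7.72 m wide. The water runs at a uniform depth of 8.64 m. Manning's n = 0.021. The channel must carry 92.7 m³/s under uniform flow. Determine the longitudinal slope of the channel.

Flow area A = b·y = 7.72 × 8.64 = 66.7 m². Wetted perimeter P = b + 2y = 7.72 + 2×8.64 = 25 m.
Hydraulic radius R = A/P = 66.7/25 = 2.668 m.
From Manning's equation, S = [nQ / (1 A R^(2/3))]² = [0.021 × 92.7 / (1 × 66.7 × 2.668^(2/3))]² = 0.00023.

S = 0.00023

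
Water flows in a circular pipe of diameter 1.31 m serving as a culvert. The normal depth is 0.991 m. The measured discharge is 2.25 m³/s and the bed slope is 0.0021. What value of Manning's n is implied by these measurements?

For a circular section of diameter D = 1.31 m at depth y = 0.991 m, the central angle is θ = 2 arccos(1 − 2y/D) = 4.219 rad. Then A = (D²/8)(θ − sin θ) = 1.094 m² and P = Dθ/2 = 2.763 m.
Hydraulic radius R = A/P = 1.094/2.763 = 0.3959 m.
Rearranging Manning's equation: n = (1/Q) A R^(2/3) S^(1/2) = (1/2.25) × 1.094 × 0.3959^(2/3) × √0.0021 = 0.012.

n = 0.012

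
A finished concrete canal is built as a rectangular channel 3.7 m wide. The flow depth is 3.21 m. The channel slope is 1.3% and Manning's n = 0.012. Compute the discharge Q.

Q = 126 m³/s

Flow area A = b·y = 3.7 × 3.21 = 11.88 m². Wetted perimeter P = b + 2y = 3.7 + 2×3.21 = 10.12 m.
Hydraulic radius R = A/P = 11.88/10.12 = 1.174 m.
Manning's equation: Q = (1/n) A R^(2/3) S^(1/2) = (1/0.012) × 11.88 × 1.174^(2/3) × 0.013^(1/2) = 126 m³/s.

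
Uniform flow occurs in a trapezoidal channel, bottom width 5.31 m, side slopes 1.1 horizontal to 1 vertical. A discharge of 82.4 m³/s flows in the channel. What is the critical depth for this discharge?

At critical depth, Q² T / (g A³) = 1, i.e. A³/T = Q²/g = 82.4²/9.81 = 692.1.
At y = 1.81 m: A³/T = 248.4 — short.
At y = 2.44 m: A³/T = 695 — close enough.

y_c = 2.44 m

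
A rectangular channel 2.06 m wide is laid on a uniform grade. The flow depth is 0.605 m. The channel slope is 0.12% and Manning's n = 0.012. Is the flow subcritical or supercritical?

Flow area A = b·y = 2.06 × 0.605 = 1.246 m². Wetted perimeter P = b + 2y = 2.06 + 2×0.605 = 3.27 m.
Hydraulic radius R = A/P = 1.246/3.27 = 0.3811 m.
V = (1/n) R^(2/3) √S = (1/0.012) × 0.3811^(2/3) × √0.0012 = 1.517 m/s. Hydraulic depth D_h = A/T = 1.246/2.06 = 0.605 m.
Froude number Fr = V/√(g·D_h) = 1.517/√(9.81×0.605) = 0.623, which is less than 1, so the flow is subcritical.

subcritical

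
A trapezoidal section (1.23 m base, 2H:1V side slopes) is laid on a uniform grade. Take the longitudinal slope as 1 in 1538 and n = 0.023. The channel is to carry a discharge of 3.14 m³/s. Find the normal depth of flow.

y_n = 1.12 m

Manning's equation rearranged: A R^(2/3) = nQ / (1·√S) = 0.023 × 3.14 / (√0.0006502) = 2.832.
Trying y = 1.28 m: A R^(2/3) = 3.816 — high.
Trying y = 1.12 m: A R^(2/3) = 2.835 — close enough.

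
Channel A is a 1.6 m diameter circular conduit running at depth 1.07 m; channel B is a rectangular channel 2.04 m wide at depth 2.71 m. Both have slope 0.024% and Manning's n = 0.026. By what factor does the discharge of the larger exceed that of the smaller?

5.27

Channel A: For a circular section of diameter D = 1.6 m at depth y = 1.07 m, the central angle is θ = 2 arccos(1 − 2y/D) = 3.83 rad. Then A = (D²/8)(θ − sin θ) = 1.429 m² and P = Dθ/2 = 3.064 m. Hydraulic radius R = A/P = 1.429/3.064 = 0.4664 m. Q_A = (1/0.026)·1.429·0.4664^(2/3)·√0.00024 = 0.512 m³/s.
Channel B: Flow area A = b·y = 2.04 × 2.71 = 5.528 m². Wetted perimeter P = b + 2y = 2.04 + 2×2.71 = 7.46 m. Hydraulic radius R = A/P = 5.528/7.46 = 0.7411 m. Q_B = (1/0.026)·5.528·0.7411^(2/3)·√0.00024 = 2.698 m³/s.
The larger discharge is 2.698 m³/s and the smaller is 0.512 m³/s; the ratio is 5.27.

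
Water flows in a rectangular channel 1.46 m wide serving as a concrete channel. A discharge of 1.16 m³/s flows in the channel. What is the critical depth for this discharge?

y_c = 0.401 m

For a rectangular channel, critical depth y_c = (q²/g)^(1/3) where q = Q/b = 1.16/1.46 = 0.7945 m²/s.
So y_c = (0.7945²/9.81)^(1/3) = 0.401 m.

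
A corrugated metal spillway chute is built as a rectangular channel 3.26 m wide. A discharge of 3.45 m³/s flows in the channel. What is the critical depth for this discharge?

y_c = 0.485 m

For a rectangular channel, critical depth y_c = (q²/g)^(1/3) where q = Q/b = 3.45/3.26 = 1.058 m²/s.
So y_c = (1.058²/9.81)^(1/3) = 0.485 m.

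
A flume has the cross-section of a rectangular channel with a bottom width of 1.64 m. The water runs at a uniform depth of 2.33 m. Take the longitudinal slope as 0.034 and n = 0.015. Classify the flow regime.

supercritical

Flow area A = b·y = 1.64 × 2.33 = 3.821 m². Wetted perimeter P = b + 2y = 1.64 + 2×2.33 = 6.3 m.
Hydraulic radius R = A/P = 3.821/6.3 = 0.6065 m.
V = (1/n) R^(2/3) √S = (1/0.015) × 0.6065^(2/3) × √0.034 = 8.808 m/s. Hydraulic depth D_h = A/T = 3.821/1.64 = 2.33 m.
Froude number Fr = V/√(g·D_h) = 8.808/√(9.81×2.33) = 1.84, which is greater than 1, so the flow is supercritical.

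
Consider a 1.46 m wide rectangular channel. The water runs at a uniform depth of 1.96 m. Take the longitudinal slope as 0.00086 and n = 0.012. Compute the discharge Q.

Q = 4.59 m³/s

Flow area A = b·y = 1.46 × 1.96 = 2.862 m². Wetted perimeter P = b + 2y = 1.46 + 2×1.96 = 5.38 m.
Hydraulic radius R = A/P = 2.862/5.38 = 0.5319 m.
Manning's equation: Q = (1/n) A R^(2/3) S^(1/2) = (1/0.012) × 2.862 × 0.5319^(2/3) × 0.00086^(1/2) = 4.59 m³/s.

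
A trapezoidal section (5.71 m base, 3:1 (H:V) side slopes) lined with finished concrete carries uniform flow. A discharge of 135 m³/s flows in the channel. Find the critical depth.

At critical depth, Q² T / (g A³) = 1, i.e. A³/T = Q²/g = 135²/9.81 = 1858.
At y = 2.93 m: A³/T = 3293 — high.
At y = 2.54 m: A³/T = 1853 — close enough.

y_c = 2.54 m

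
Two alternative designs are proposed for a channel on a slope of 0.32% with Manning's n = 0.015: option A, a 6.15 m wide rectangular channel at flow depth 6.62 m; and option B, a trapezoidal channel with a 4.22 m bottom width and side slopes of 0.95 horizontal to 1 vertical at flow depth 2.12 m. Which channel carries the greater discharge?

channel A

Channel A: Flow area A = b·y = 6.15 × 6.62 = 40.71 m². Wetted perimeter P = b + 2y = 6.15 + 2×6.62 = 19.39 m. Hydraulic radius R = A/P = 40.71/19.39 = 2.1 m. Q_A = (1/0.015)·40.71·2.1^(2/3)·√0.0032 = 251.8 m³/s.
Channel B: With bottom width b = 4.22 m and side slope z = 0.95: A = (b + zy)y = (4.22 + 0.95×2.12)×2.12 = 13.22 m²; P = b + 2y√(1+z²) = 4.22 + 2×2.12×1.379 = 10.07 m. Hydraulic radius R = A/P = 13.22/10.07 = 1.313 m. Q_B = (1/0.015)·13.22·1.313^(2/3)·√0.0032 = 59.75 m³/s.
Q_A = 251.8 m³/s vs Q_B = 59.75 m³/s, so channel A carries more.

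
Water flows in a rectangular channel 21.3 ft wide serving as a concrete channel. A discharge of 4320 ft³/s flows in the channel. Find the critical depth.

y_c = 10.9 ft

For a rectangular channel, critical depth y_c = (q²/g)^(1/3) where q = Q/b = 4320/21.3 = 202.8 ft²/s.
So y_c = (202.8²/32.2)^(1/3) = 10.9 ft.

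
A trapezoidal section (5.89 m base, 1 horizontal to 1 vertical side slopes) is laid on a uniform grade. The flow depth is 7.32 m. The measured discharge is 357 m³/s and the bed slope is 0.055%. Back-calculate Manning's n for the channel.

n = 0.015

With bottom width b = 5.89 m and side slope z = 1: A = (b + zy)y = (5.89 + 1×7.32)×7.32 = 96.7 m²; P = b + 2y√(1+z²) = 5.89 + 2×7.32×1.414 = 26.59 m.
Hydraulic radius R = A/P = 96.7/26.59 = 3.636 m.
Rearranging Manning's equation: n = (1/Q) A R^(2/3) S^(1/2) = (1/357) × 96.7 × 3.636^(2/3) × √0.00055 = 0.015.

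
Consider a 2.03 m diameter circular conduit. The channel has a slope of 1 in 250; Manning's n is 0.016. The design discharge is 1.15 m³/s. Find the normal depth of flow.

y_n = 0.515 m

Manning's equation rearranged: A R^(2/3) = nQ / (1·√S) = 0.016 × 1.15 / (√0.004) = 0.2909.
At y = 0.429 m: A R^(2/3) = 0.2016 — low.
At y = 0.515 m: A R^(2/3) = 0.2904 — ≈ 0.2909.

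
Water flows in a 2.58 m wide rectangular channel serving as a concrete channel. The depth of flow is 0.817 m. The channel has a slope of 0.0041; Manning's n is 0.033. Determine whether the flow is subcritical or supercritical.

Flow area A = b·y = 2.58 × 0.817 = 2.108 m². Wetted perimeter P = b + 2y = 2.58 + 2×0.817 = 4.214 m.
Hydraulic radius R = A/P = 2.108/4.214 = 0.5002 m.
V = (1/n) R^(2/3) √S = (1/0.033) × 0.5002^(2/3) × √0.0041 = 1.223 m/s. Hydraulic depth D_h = A/T = 2.108/2.58 = 0.817 m.
Froude number Fr = V/√(g·D_h) = 1.223/√(9.81×0.817) = 0.432, which is less than 1, so the flow is subcritical.

subcritical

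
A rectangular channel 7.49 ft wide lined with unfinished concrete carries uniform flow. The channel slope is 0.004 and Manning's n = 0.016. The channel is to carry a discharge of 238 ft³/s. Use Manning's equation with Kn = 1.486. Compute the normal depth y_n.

Manning's equation rearranged: A R^(2/3) = nQ / (1.486·√S) = 0.016 × 238 / (1.486 × √0.004) = 40.52.
At y = 4.24 ft: A R^(2/3) = 50.22 — too large.
At y = 2.95 ft: A R^(2/3) = 30.85 — too small.
At y = 3.61 ft: A R^(2/3) = 40.57 — close enough.

y_n = 3.61 ft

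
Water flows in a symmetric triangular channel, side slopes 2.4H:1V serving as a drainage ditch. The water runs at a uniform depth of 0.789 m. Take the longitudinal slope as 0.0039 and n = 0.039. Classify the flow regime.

For a triangular section with side slope z = 2.4: A = zy² = 2.4×0.789² = 1.494 m²; P = 2y√(1+z²) = 2×0.789×2.6 = 4.103 m.
Hydraulic radius R = A/P = 1.494/4.103 = 0.3642 m.
V = (1/n) R^(2/3) √S = (1/0.039) × 0.3642^(2/3) × √0.0039 = 0.8166 m/s. Hydraulic depth D_h = A/T = 1.494/3.787 = 0.3945 m.
Froude number Fr = V/√(g·D_h) = 0.8166/√(9.81×0.3945) = 0.415, which is less than 1, so the flow is subcritical.

subcritical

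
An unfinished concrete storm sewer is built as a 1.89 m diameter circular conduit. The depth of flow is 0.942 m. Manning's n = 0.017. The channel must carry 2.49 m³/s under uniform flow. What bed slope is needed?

S = 0.0025

For a circular section of diameter D = 1.89 m at depth y = 0.942 m, the central angle is θ = 2 arccos(1 − 2y/D) = 3.135 rad. Then A = (D²/8)(θ − sin θ) = 1.397 m² and P = Dθ/2 = 2.963 m.
Hydraulic radius R = A/P = 1.397/2.963 = 0.4715 m.
From Manning's equation, S = [nQ / (1 A R^(2/3))]² = [0.017 × 2.49 / (1 × 1.397 × 0.4715^(2/3))]² = 0.0025.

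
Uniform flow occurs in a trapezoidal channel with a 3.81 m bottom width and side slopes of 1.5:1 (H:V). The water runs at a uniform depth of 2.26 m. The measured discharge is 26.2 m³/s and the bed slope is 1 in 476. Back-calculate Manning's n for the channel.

With bottom width b = 3.81 m and side slope z = 1.5: A = (b + zy)y = (3.81 + 1.5×2.26)×2.26 = 16.27 m²; P = b + 2y√(1+z²) = 3.81 + 2×2.26×1.803 = 11.96 m.
Hydraulic radius R = A/P = 16.27/11.96 = 1.361 m.
Rearranging Manning's equation: n = (1/Q) A R^(2/3) S^(1/2) = (1/26.2) × 16.27 × 1.361^(2/3) × √0.002101 = 0.035.

n = 0.035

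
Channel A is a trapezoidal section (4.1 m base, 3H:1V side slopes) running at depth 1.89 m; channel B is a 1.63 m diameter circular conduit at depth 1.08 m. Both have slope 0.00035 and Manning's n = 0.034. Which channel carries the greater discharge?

channel A

Channel A: With bottom width b = 4.1 m and side slope z = 3: A = (b + zy)y = (4.1 + 3×1.89)×1.89 = 18.47 m²; P = b + 2y√(1+z²) = 4.1 + 2×1.89×3.162 = 16.05 m. Hydraulic radius R = A/P = 18.47/16.05 = 1.15 m. Q_A = (1/0.034)·18.47·1.15^(2/3)·√0.00035 = 11.15 m³/s.
Channel B: For a circular section of diameter D = 1.63 m at depth y = 1.08 m, the central angle is θ = 2 arccos(1 − 2y/D) = 3.804 rad. Then A = (D²/8)(θ − sin θ) = 1.468 m² and P = Dθ/2 = 3.1 m. Hydraulic radius R = A/P = 1.468/3.1 = 0.4734 m. Q_B = (1/0.034)·1.468·0.4734^(2/3)·√0.00035 = 0.4905 m³/s.
Q_A = 11.15 m³/s vs Q_B = 0.4905 m³/s, so channel A carries more.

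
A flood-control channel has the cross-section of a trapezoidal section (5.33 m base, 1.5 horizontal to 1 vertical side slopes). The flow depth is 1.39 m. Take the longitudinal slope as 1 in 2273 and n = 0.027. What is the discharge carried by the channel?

Q = 7.99 m³/s

With bottom width b = 5.33 m and side slope z = 1.5: A = (b + zy)y = (5.33 + 1.5×1.39)×1.39 = 10.31 m²; P = b + 2y√(1+z²) = 5.33 + 2×1.39×1.803 = 10.34 m.
Hydraulic radius R = A/P = 10.31/10.34 = 0.9966 m.
Manning's equation: Q = (1/n) A R^(2/3) S^(1/2) = (1/0.027) × 10.31 × 0.9966^(2/3) × 0.0004399^(1/2) = 7.99 m³/s.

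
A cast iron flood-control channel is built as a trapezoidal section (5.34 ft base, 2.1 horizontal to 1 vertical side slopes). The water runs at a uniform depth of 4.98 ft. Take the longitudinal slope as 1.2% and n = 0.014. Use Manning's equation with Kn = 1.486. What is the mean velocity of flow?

With bottom width b = 5.34 ft and side slope z = 2.1: A = (b + zy)y = (5.34 + 2.1×4.98)×4.98 = 78.67 ft²; P = b + 2y√(1+z²) = 5.34 + 2×4.98×2.326 = 28.51 ft.
Hydraulic radius R = A/P = 78.67/28.51 = 2.76 ft.
From Manning's equation, V = (1.486/n) R^(2/3) S^(1/2) = (1.486/0.014) × 2.76^(2/3) × 0.012^(1/2) = 22.9 ft/s.

V = 22.9 ft/s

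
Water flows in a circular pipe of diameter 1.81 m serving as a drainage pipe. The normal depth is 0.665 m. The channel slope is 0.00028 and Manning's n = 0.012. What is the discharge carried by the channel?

Q = 0.609 m³/s

For a circular section of diameter D = 1.81 m at depth y = 0.665 m, the central angle is θ = 2 arccos(1 − 2y/D) = 2.605 rad. Then A = (D²/8)(θ − sin θ) = 0.8573 m² and P = Dθ/2 = 2.357 m.
Hydraulic radius R = A/P = 0.8573/2.357 = 0.3637 m.
Manning's equation: Q = (1/n) A R^(2/3) S^(1/2) = (1/0.012) × 0.8573 × 0.3637^(2/3) × 0.00028^(1/2) = 0.609 m³/s.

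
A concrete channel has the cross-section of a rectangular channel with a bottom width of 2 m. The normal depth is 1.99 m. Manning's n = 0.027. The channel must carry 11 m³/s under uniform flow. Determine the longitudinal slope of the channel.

S = 0.00958

Flow area A = b·y = 2 × 1.99 = 3.98 m². Wetted perimeter P = b + 2y = 2 + 2×1.99 = 5.98 m.
Hydraulic radius R = A/P = 3.98/5.98 = 0.6656 m.
From Manning's equation, S = [nQ / (1 A R^(2/3))]² = [0.027 × 11 / (1 × 3.98 × 0.6656^(2/3))]² = 0.00958.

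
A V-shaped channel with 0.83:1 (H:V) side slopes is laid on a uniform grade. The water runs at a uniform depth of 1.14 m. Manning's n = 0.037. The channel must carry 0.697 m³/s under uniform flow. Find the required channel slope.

For a triangular section with side slope z = 0.83: A = zy² = 0.83×1.14² = 1.079 m²; P = 2y√(1+z²) = 2×1.14×1.3 = 2.963 m.
Hydraulic radius R = A/P = 1.079/2.963 = 0.364 m.
From Manning's equation, S = [nQ / (1 A R^(2/3))]² = [0.037 × 0.697 / (1 × 1.079 × 0.364^(2/3))]² = 0.0022.

S = 0.0022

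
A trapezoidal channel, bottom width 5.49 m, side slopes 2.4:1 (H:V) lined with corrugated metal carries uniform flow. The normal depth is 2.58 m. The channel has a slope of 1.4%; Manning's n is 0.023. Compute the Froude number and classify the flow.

supercritical

With bottom width b = 5.49 m and side slope z = 2.4: A = (b + zy)y = (5.49 + 2.4×2.58)×2.58 = 30.14 m²; P = b + 2y√(1+z²) = 5.49 + 2×2.58×2.6 = 18.91 m.
Hydraulic radius R = A/P = 30.14/18.91 = 1.594 m.
V = (1/n) R^(2/3) √S = (1/0.023) × 1.594^(2/3) × √0.014 = 7.02 m/s. Hydraulic depth D_h = A/T = 30.14/17.87 = 1.686 m.
Froude number Fr = V/√(g·D_h) = 7.02/√(9.81×1.686) = 1.73, which is greater than 1, so the flow is supercritical.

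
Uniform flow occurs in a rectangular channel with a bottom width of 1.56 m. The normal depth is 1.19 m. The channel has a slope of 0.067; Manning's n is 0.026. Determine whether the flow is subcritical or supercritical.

supercritical

Flow area A = b·y = 1.56 × 1.19 = 1.856 m². Wetted perimeter P = b + 2y = 1.56 + 2×1.19 = 3.94 m.
Hydraulic radius R = A/P = 1.856/3.94 = 0.4712 m.
V = (1/n) R^(2/3) √S = (1/0.026) × 0.4712^(2/3) × √0.067 = 6.028 m/s. Hydraulic depth D_h = A/T = 1.856/1.56 = 1.19 m.
Froude number Fr = V/√(g·D_h) = 6.028/√(9.81×1.19) = 1.76, which is greater than 1, so the flow is supercritical.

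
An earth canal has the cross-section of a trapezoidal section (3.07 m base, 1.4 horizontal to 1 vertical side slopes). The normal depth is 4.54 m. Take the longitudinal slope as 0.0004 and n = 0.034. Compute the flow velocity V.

With bottom width b = 3.07 m and side slope z = 1.4: A = (b + zy)y = (3.07 + 1.4×4.54)×4.54 = 42.79 m²; P = b + 2y√(1+z²) = 3.07 + 2×4.54×1.72 = 18.69 m.
Hydraulic radius R = A/P = 42.79/18.69 = 2.289 m.
From Manning's equation, V = (1/n) R^(2/3) S^(1/2) = (1/0.034) × 2.289^(2/3) × 0.0004^(1/2) = 1.02 m/s.

V = 1.02 m/s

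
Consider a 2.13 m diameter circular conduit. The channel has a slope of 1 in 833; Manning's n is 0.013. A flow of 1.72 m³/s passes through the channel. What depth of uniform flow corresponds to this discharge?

y_n = 0.764 m

Manning's equation rearranged: A R^(2/3) = nQ / (1·√S) = 0.013 × 1.72 / (√0.0012) = 0.6453.
Trying y = 0.96 m: A R^(2/3) = 0.9778 — too large.
Trying y = 0.614 m: A R^(2/3) = 0.4243 — too small.
Trying y = 0.764 m: A R^(2/3) = 0.6446 — matches.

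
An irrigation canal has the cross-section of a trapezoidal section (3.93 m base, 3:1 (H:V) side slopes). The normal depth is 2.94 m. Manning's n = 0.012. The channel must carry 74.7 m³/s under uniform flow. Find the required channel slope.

With bottom width b = 3.93 m and side slope z = 3: A = (b + zy)y = (3.93 + 3×2.94)×2.94 = 37.48 m²; P = b + 2y√(1+z²) = 3.93 + 2×2.94×3.162 = 22.52 m.
Hydraulic radius R = A/P = 37.48/22.52 = 1.664 m.
From Manning's equation, S = [nQ / (1 A R^(2/3))]² = [0.012 × 74.7 / (1 × 37.48 × 1.664^(2/3))]² = 0.00029.

S = 0.00029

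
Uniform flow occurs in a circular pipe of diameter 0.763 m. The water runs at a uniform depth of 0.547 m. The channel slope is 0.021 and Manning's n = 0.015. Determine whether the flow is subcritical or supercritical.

For a circular section of diameter D = 0.763 m at depth y = 0.547 m, the central angle is θ = 2 arccos(1 − 2y/D) = 4.039 rad. Then A = (D²/8)(θ − sin θ) = 0.3508 m² and P = Dθ/2 = 1.541 m.
Hydraulic radius R = A/P = 0.3508/1.541 = 0.2277 m.
V = (1/n) R^(2/3) √S = (1/0.015) × 0.2277^(2/3) × √0.021 = 3.602 m/s. Hydraulic depth D_h = A/T = 0.3508/0.6875 = 0.5103 m.
Froude number Fr = V/√(g·D_h) = 3.602/√(9.81×0.5103) = 1.61, which is greater than 1, so the flow is supercritical.

supercritical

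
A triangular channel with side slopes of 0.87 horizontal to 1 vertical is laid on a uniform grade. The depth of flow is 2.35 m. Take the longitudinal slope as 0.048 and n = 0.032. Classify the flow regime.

For a triangular section with side slope z = 0.87: A = zy² = 0.87×2.35² = 4.805 m²; P = 2y√(1+z²) = 2×2.35×1.325 = 6.23 m.
Hydraulic radius R = A/P = 4.805/6.23 = 0.7712 m.
V = (1/n) R^(2/3) √S = (1/0.032) × 0.7712^(2/3) × √0.048 = 5.758 m/s. Hydraulic depth D_h = A/T = 4.805/4.089 = 1.175 m.
Froude number Fr = V/√(g·D_h) = 5.758/√(9.81×1.175) = 1.7, which is greater than 1, so the flow is supercritical.

supercritical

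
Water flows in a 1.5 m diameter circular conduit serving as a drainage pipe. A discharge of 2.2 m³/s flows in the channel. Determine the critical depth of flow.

y_c = 0.764 m

At critical depth, Q² T / (g A³) = 1, i.e. A³/T = Q²/g = 2.2²/9.81 = 0.4934.
At y = 0.533 m: A³/T = 0.1241 — short.
At y = 0.92 m: A³/T = 1.004 — over.
At y = 0.764 m: A³/T = 0.4935 — ≈ 0.4934.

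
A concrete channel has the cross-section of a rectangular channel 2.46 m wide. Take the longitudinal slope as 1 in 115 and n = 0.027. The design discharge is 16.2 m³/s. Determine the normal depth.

Manning's equation rearranged: A R^(2/3) = nQ / (1·√S) = 0.027 × 16.2 / (√0.008696) = 4.691.
Trying y = 1.71 m: A R^(2/3) = 3.365 — short.
Trying y = 2.45 m: A R^(2/3) = 5.275 — over.
Trying y = 2.23 m: A R^(2/3) = 4.699 — close enough.

y_n = 2.23 m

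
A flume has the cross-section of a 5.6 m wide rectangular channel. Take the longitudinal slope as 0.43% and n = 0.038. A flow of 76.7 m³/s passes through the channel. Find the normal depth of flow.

y_n = 5.3 m

Manning's equation rearranged: A R^(2/3) = nQ / (1·√S) = 0.038 × 76.7 / (√0.0043) = 44.45.
At y = 6.77 m: A R^(2/3) = 59.8 — too large.
At y = 4.43 m: A R^(2/3) = 35.55 — too small.
At y = 5.3 m: A R^(2/3) = 44.44 — ≈ 44.45.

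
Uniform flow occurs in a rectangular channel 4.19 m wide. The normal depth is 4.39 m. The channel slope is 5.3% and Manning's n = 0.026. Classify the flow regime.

Flow area A = b·y = 4.19 × 4.39 = 18.39 m². Wetted perimeter P = b + 2y = 4.19 + 2×4.39 = 12.97 m.
Hydraulic radius R = A/P = 18.39/12.97 = 1.418 m.
V = (1/n) R^(2/3) √S = (1/0.026) × 1.418^(2/3) × √0.053 = 11.18 m/s. Hydraulic depth D_h = A/T = 18.39/4.19 = 4.39 m.
Froude number Fr = V/√(g·D_h) = 11.18/√(9.81×4.39) = 1.7, which is greater than 1, so the flow is supercritical.

supercritical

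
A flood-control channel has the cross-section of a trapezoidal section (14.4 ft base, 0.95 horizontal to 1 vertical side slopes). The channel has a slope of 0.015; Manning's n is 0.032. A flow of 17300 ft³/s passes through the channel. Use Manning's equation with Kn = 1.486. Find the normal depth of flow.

y_n = 20.1 ft

Manning's equation rearranged: A R^(2/3) = nQ / (1.486·√S) = 0.032 × 17300 / (1.486 × √0.015) = 3042.
Trying y = 14.1 ft: A R^(2/3) = 1482 — too small.
Trying y = 25.2 ft: A R^(2/3) = 4926 — too large.
Trying y = 20.1 ft: A R^(2/3) = 3049 — matches.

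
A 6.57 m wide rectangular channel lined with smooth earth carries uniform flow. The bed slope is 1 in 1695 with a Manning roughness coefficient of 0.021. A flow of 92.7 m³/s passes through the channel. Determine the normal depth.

y_n = 7.11 m

Manning's equation rearranged: A R^(2/3) = nQ / (1·√S) = 0.021 × 92.7 / (√0.00059) = 80.15.
Try y = 5.31 m: A R^(2/3) = 55.92 — short.
Try y = 8.88 m: A R^(2/3) = 104.5 — over.
Try y = 7.11 m: A R^(2/3) = 80.13 — ≈ 80.15.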